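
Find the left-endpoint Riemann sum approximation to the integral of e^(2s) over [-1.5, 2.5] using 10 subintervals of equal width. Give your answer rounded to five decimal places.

48.42380

Δs = (2.5 − (-1.5))/10 = 0.4.
Left endpoints: -1.5, -1.1, -0.7, -0.3, 0.1, 0.5, 0.9, 1.3, 1.7, 2.1.
f(-1.5) ≈ 0.04979, f(-1.1) ≈ 0.11080, f(-0.7) ≈ 0.24660, f(-0.3) ≈ 0.54881, f(0.1) ≈ 1.22140, f(0.5) ≈ 2.71828, f(0.9) ≈ 6.04965, f(1.3) ≈ 13.46374, f(1.7) ≈ 29.96410, f(2.1) ≈ 66.68633.
Sum = Δs · [f(-1.5) + f(-1.1) + f(-0.7) + ...].
Sum ≈ 48.42380.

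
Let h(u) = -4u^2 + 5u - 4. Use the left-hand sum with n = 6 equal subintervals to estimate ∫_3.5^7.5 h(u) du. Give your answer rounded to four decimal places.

-360.5185

Δu = (7.5 − 3.5)/6 = 2/3.
Left endpoints: 3.5, 25/6, 29/6, 5.5, 37/6, 41/6.
h(3.5) = -35.5, h(25/6) = -947/18, h(29/6) = -1319/18, h(5.5) = -97.5, h(37/6) = -2255/18, h(41/6) = -2819/18.
Sum = Δu · [h(3.5) + h(25/6) + h(29/6) + ...].
Sum ≈ -360.5185.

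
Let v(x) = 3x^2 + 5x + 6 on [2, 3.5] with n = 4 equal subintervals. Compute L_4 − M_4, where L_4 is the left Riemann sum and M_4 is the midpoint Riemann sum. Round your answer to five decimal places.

-5.88867

L_4 = 58.55859375.
M_4 ≈ 64.4472656.
L_4 − M_4 ≈ -5.88867.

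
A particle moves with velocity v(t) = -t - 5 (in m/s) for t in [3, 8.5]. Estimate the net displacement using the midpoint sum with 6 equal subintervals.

Δt = (8.5 − 3)/6 = 11/12.
Midpoints: 83/24, 4.375, 127/24, 149/24, 7.125, 193/24.
v(83/24) = -203/24, v(4.375) = -9.375, v(127/24) = -247/24, v(149/24) = -269/24, v(7.125) = -12.125, v(193/24) = -313/24.
Sum = Δt · [v(83/24) + v(4.375) + v(127/24) + ...].
Sum = -59.125.

-59.125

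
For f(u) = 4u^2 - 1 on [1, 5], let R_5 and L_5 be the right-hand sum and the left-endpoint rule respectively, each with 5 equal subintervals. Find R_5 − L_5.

R_5 = 201.44.
L_5 = 124.64.
R_5 − L_5 = 76.8.

76.8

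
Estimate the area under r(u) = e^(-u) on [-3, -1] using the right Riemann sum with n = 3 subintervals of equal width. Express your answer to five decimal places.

Δu = (-1 − (-3))/3 = 2/3.
Right endpoints: -7/3, -5/3, -1.
r(-7/3) ≈ 10.31226, r(-5/3) ≈ 5.29449, r(-1) ≈ 2.71828.
Sum = Δu · [r(-7/3) + r(-5/3) + r(-1)].
Sum ≈ 12.21669.

12.21669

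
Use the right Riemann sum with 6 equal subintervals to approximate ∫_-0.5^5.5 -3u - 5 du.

-84

Δu = (5.5 − (-0.5))/6 = 1.
Right endpoints: 0.5, 1.5, 2.5, 3.5, 4.5, 5.5.
f(0.5) = -6.5, f(1.5) = -9.5, f(2.5) = -12.5, f(3.5) = -15.5, f(4.5) = -18.5, f(5.5) = -21.5.
Sum = Δu · [f(0.5) + f(1.5) + f(2.5) + ...].
Sum = -84.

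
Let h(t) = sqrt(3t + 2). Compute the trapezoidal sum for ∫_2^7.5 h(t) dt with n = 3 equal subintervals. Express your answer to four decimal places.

Δt = (7.5 − 2)/3 = 11/6.
h(2) ≈ 2.8284, h(23/6) ≈ 3.6742, h(17/3) ≈ 4.3589, h(7.5) ≈ 4.9497.
T_3 = (Δt/2)·[h(t_0) + 2h(t_1) + 2h(t_2) + h(t_3)].
Sum ≈ 21.8574.

21.8574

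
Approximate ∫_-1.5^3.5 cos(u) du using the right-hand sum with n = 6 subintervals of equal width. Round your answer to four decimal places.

Δu = (3.5 − (-1.5))/6 = 5/6.
Right endpoints: -2/3, 1/6, 1, 11/6, 8/3, 3.5.
f(-2/3) ≈ 0.7859, f(1/6) ≈ 0.9861, f(1) ≈ 0.5403, f(11/6) ≈ -0.2595, f(8/3) ≈ -0.8893, f(3.5) ≈ -0.9365.
Sum = Δu · [f(-2/3) + f(1/6) + f(1) + ...].
Sum ≈ 0.1892.

0.1892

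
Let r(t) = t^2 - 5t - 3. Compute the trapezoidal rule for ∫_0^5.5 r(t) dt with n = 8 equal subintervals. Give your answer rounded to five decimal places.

-36.23340

Δt = (5.5 − 0)/8 = 0.6875.
r(0) = -3, r(0.6875) = -5.96484375, r(1.375) = -7.984375, r(2.0625) = -9.05859375, r(2.75) = -9.1875, r(3.4375) = -8.37109375, r(4.125) = -6.609375, r(4.8125) = -3.90234375, r(5.5) = -0.25.
T_8 = (Δt/2)·[r(t_0) + 2r(t_1) + ... + 2r(t_{7}) + r(t_8)].
Sum ≈ -36.23340.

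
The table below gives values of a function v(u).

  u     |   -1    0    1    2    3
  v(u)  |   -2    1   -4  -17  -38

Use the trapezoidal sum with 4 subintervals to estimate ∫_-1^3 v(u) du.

-40

Δu = 1.
T_4 = (1/2)·[(-2) + 2·1 + 2·(-4) + 2·(-17) + (-38)] = -40.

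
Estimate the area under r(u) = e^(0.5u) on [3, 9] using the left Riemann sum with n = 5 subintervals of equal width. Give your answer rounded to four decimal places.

124.8512

Δu = (9 − 3)/5 = 1.2.
Left endpoints: 3, 4.2, 5.4, 6.6, 7.8.
r(3) ≈ 4.4817, r(4.2) ≈ 8.1662, r(5.4) ≈ 14.8797, r(6.6) ≈ 27.1126, r(7.8) ≈ 49.4024.
Sum = Δu · [r(3) + r(4.2) + r(5.4) + r(6.6) + r(7.8)].
Sum ≈ 124.8512.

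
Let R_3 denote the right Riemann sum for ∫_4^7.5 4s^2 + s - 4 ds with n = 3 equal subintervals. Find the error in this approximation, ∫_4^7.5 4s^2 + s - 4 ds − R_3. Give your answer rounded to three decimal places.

-99.134

Exact integral: ∫_4^7.5 f(s) ds ≈ 483.29167.
R_3 ≈ 582.42593.
Error ≈ 483.29167 − 582.42593 ≈ -99.134.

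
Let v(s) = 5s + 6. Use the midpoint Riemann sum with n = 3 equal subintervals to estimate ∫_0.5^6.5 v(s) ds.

141

Δs = (6.5 − 0.5)/3 = 2.
Midpoints: 1.5, 3.5, 5.5.
v(1.5) = 13.5, v(3.5) = 23.5, v(5.5) = 33.5.
Sum = Δs · [v(1.5) + v(3.5) + v(5.5)].
Sum = 141.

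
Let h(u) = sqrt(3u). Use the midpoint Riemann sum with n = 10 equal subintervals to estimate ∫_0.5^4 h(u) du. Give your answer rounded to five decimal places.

Δu = (4 − 0.5)/10 = 0.35.
Midpoints: 0.675, 1.025, 1.375, 1.725, 2.075, 2.425, 2.775, 3.125, 3.475, 3.825.
h(0.675) ≈ 1.42302, h(1.025) ≈ 1.75357, h(1.375) ≈ 2.03101, h(1.725) ≈ 2.27486, h(2.075) ≈ 2.49499, h(2.425) ≈ 2.69722, h(2.775) ≈ 2.88531, h(3.125) ≈ 3.06186, h(3.475) ≈ 3.22878, h(3.825) ≈ 3.38748.
Sum = Δu · [h(0.675) + h(1.025) + h(1.375) + ...].
Sum ≈ 8.83334.

8.83334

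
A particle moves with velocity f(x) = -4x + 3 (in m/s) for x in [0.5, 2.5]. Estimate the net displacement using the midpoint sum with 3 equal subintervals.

-6

Δx = (2.5 − 0.5)/3 = 2/3.
Midpoints: 5/6, 1.5, 13/6.
f(5/6) = -1/3, f(1.5) = -3, f(13/6) = -17/3.
Sum = Δx · [f(5/6) + f(1.5) + f(13/6)].
Sum = -6.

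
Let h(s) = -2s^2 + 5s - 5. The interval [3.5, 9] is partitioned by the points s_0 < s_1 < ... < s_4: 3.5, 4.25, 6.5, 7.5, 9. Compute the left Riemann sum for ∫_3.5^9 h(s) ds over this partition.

-230.71875

Subinterval widths: 0.75, 2.25, 1, 1.5.
Left endpoints: 3.5, 4.25, 6.5, 7.5.
h(3.5) = -12, h(4.25) = -19.875, h(6.5) = -57, h(7.5) = -80.
Sum = Σ Δs_i · h(s_i).
Sum = -230.71875.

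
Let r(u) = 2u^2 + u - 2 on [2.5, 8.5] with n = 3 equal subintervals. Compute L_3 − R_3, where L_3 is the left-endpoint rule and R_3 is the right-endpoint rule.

-276

L_3 = 290.
R_3 = 566.
L_3 − R_3 = -276.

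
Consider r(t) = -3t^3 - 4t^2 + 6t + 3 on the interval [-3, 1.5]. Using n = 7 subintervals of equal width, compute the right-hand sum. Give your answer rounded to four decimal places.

-1.3776

Δt = (1.5 − (-3))/7 = 9/14.
Right endpoints: -33/14, -12/7, -15/14, -3/7, 3/14, 6/7, 1.5.
r(-33/14) = 16251/2744, r(-12/7) = -1347/343, r(-15/14) = -11883/2744, r(-3/7) = -24/343, r(3/14) = 11175/2744, r(6/7) = 1137/343, r(1.5) = -7.125.
Sum = Δt · [r(-33/14) + r(-12/7) + r(-15/14) + ...].
Sum ≈ -1.3776.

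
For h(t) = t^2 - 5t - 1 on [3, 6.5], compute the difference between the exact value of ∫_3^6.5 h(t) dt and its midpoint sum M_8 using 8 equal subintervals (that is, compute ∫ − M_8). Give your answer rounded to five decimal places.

0.05583

Exact integral: ∫_3^6.5 h(t) dt ≈ -4.0833333.
M_8 ≈ -4.1391602.
Error ≈ -4.0833333 − (-4.1391602) ≈ 0.05583.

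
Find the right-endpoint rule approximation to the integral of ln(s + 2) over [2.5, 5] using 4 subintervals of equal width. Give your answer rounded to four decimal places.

4.4885

Δs = (5 − 2.5)/4 = 0.625.
Right endpoints: 3.125, 3.75, 4.375, 5.
f(3.125) ≈ 1.6341, f(3.75) ≈ 1.7492, f(4.375) ≈ 1.8524, f(5) ≈ 1.9459.
Sum = Δs · [f(3.125) + f(3.75) + f(4.375) + f(5)].
Sum ≈ 4.4885.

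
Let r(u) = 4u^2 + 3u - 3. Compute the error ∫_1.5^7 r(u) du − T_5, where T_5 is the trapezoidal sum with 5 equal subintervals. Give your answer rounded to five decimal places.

-4.43667

Exact integral: ∫_1.5^7 r(u) du ≈ 506.4583333.
T_5 = 510.895.
Error ≈ 506.4583333 − 510.895 ≈ -4.43667.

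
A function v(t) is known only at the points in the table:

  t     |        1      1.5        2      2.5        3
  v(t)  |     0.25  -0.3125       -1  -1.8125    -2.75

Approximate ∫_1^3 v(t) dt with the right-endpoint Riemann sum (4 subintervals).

-2.9375

Δt = 0.5.
Sum = 0.5·[(-0.3125) + (-1) + (-1.8125) + (-2.75)] = -2.9375.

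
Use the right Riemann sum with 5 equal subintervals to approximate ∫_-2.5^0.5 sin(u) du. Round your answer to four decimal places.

-1.3047

Δu = (0.5 − (-2.5))/5 = 0.6.
Right endpoints: -1.9, -1.3, -0.7, -0.1, 0.5.
f(-1.9) ≈ -0.9463, f(-1.3) ≈ -0.9636, f(-0.7) ≈ -0.6442, f(-0.1) ≈ -0.0998, f(0.5) ≈ 0.4794.
Sum = Δu · [f(-1.9) + f(-1.3) + f(-0.7) + f(-0.1) + f(0.5)].
Sum ≈ -1.3047.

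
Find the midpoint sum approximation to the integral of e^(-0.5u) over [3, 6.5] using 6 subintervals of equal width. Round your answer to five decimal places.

Δu = (6.5 − 3)/6 = 7/12.
Midpoints: 79/24, 3.875, 107/24, 121/24, 5.625, 149/24.
f(79/24) ≈ 0.19285, f(3.875) ≈ 0.14406, f(107/24) ≈ 0.10762, f(121/24) ≈ 0.08039, f(5.625) ≈ 0.06005, f(149/24) ≈ 0.04486.
Sum = Δu · [f(79/24) + f(3.875) + f(107/24) + ...].
Sum ≈ 0.36741.

0.36741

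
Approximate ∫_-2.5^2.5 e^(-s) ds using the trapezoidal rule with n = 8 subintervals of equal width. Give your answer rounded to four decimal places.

12.4918

Δs = (2.5 − (-2.5))/8 = 0.625.
f(-2.5) ≈ 12.1825, f(-1.875) ≈ 6.5208, f(-1.25) ≈ 3.4903, f(-0.625) ≈ 1.8682, f(0) ≈ 1.0000, f(0.625) ≈ 0.5353, f(1.25) ≈ 0.2865, f(1.875) ≈ 0.1534, f(2.5) ≈ 0.0821.
T_8 = (Δs/2)·[f(s_0) + 2f(s_1) + ... + 2f(s_{7}) + f(s_8)].
Sum ≈ 12.4918.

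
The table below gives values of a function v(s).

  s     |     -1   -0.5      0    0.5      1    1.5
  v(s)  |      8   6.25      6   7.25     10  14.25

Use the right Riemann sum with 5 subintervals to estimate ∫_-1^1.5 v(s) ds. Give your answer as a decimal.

Δs = 0.5.
Sum = 0.5·[6.25 + 6 + 7.25 + 10 + 14.25] = 21.875.

21.875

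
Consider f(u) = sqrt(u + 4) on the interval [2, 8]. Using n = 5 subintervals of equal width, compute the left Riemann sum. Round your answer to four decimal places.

Δu = (8 − 2)/5 = 1.2.
Left endpoints: 2, 3.2, 4.4, 5.6, 6.8.
f(2) ≈ 2.4495, f(3.2) ≈ 2.6833, f(4.4) ≈ 2.8983, f(5.6) ≈ 3.0984, f(6.8) ≈ 3.2863.
Sum = Δu · [f(2) + f(3.2) + f(4.4) + f(5.6) + f(6.8)].
Sum ≈ 17.2989.

17.2989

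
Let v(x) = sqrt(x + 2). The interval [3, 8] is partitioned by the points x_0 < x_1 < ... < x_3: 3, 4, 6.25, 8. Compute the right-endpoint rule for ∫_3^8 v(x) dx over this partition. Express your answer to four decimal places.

Subinterval widths: 1, 2.25, 1.75.
Right endpoints: 4, 6.25, 8.
v(4) ≈ 2.4495, v(6.25) ≈ 2.8723, v(8) ≈ 3.1623.
Sum = Σ Δx_i · v(x_i).
Sum ≈ 14.4461.

14.4461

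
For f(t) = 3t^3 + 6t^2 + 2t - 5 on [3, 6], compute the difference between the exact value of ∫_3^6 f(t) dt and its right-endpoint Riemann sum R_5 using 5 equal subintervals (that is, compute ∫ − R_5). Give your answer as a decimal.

-228.87

Exact integral: ∫_3^6 f(t) dt = 1301.25.
R_5 = 1530.12.
Error = 1301.25 − 1530.12 = -228.87.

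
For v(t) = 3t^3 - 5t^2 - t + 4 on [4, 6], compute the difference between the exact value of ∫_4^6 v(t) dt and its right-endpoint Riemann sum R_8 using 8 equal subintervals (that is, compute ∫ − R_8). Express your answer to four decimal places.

Exact integral: ∫_4^6 v(t) dt ≈ 524.666667.
R_8 = 569.75.
Error ≈ 524.666667 − 569.75 ≈ -45.0833.

-45.0833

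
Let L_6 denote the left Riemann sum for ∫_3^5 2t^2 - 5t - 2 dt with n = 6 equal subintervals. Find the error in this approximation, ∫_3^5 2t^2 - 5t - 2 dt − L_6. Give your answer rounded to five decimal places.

Exact integral: ∫_3^5 f(t) dt ≈ 21.3333333.
L_6 ≈ 17.7407407.
Error ≈ 21.3333333 − 17.7407407 ≈ 3.59259.

3.59259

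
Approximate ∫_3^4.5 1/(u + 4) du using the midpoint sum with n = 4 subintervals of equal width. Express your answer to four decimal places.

Δu = (4.5 − 3)/4 = 0.375.
Midpoints: 3.1875, 3.5625, 3.9375, 4.3125.
f(3.1875) = 16/115, f(3.5625) = 16/121, f(3.9375) = 16/127, f(4.3125) = 16/133.
Sum = Δu · [f(3.1875) + f(3.5625) + f(3.9375) + f(4.3125)].
Sum ≈ 0.1941.

0.1941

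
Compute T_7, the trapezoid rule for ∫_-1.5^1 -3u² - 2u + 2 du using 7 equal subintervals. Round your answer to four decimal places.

Δu = (1 − (-1.5))/7 = 5/14.
f(-1.5) = -1.75, f(-8/7) = 18/49, f(-11/14) = 337/196, f(-3/7) = 113/49, f(-1/14) = 417/196, f(2/7) = 58/49, f(9/14) = -103/196, f(1) = -3.
T_7 = (Δu/2)·[f(u_0) + 2f(u_1) + ... + 2f(u_{6}) + f(u_7)].
Sum ≈ 1.7156.

1.7156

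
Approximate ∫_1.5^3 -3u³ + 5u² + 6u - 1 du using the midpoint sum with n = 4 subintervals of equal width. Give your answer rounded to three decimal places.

1.440

Δu = (3 − 1.5)/4 = 0.375.
Midpoints: 1.6875, 2.0625, 2.4375, 2.8125.
f(1.6875) = 36647/4096, f(2.0625) = 25901/4096, f(2.4375) = -469/4096, f(2.8125) = -46351/4096.
Sum = Δu · [f(1.6875) + f(2.0625) + f(2.4375) + f(2.8125)].
Sum ≈ 1.440.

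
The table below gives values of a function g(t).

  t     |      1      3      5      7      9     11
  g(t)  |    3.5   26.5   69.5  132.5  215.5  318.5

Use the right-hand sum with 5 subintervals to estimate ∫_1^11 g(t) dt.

1525

Δt = 2.
Sum = 2·[26.5 + 69.5 + 132.5 + 215.5 + 318.5] = 1525.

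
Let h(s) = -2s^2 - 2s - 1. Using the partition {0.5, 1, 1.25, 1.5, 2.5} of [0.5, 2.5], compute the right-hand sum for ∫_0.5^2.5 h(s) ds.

Subinterval widths: 0.5, 0.25, 0.25, 1.
Right endpoints: 1, 1.25, 1.5, 2.5.
h(1) = -5, h(1.25) = -6.625, h(1.5) = -8.5, h(2.5) = -18.5.
Sum = Σ Δs_i · h(s_i).
Sum = -24.78125.

-24.78125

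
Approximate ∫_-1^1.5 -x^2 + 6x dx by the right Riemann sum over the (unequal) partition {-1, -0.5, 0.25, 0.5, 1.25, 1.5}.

6.28125

Subinterval widths: 0.5, 0.75, 0.25, 0.75, 0.25.
Right endpoints: -0.5, 0.25, 0.5, 1.25, 1.5.
f(-0.5) = -3.25, f(0.25) = 1.4375, f(0.5) = 2.75, f(1.25) = 5.9375, f(1.5) = 6.75.
Sum = Σ Δx_i · f(x_i).
Sum = 6.28125.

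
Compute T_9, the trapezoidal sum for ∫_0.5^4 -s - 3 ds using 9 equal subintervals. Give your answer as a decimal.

Δs = (4 − 0.5)/9 = 7/18.
f(0.5) = -3.5, f(8/9) = -35/9, f(23/18) = -77/18, f(5/3) = -14/3, f(37/18) = -91/18, f(22/9) = -49/9, f(17/6) = -35/6, f(29/9) = -56/9, f(65/18) = -119/18, f(4) = -7.
T_9 = (Δs/2)·[f(s_0) + 2f(s_1) + ... + 2f(s_{8}) + f(s_9)].
Sum = -18.375.

-18.375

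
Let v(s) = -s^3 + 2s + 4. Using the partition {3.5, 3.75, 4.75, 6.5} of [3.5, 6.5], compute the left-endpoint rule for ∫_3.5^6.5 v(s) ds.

-213.12890625

Subinterval widths: 0.25, 1, 1.75.
Left endpoints: 3.5, 3.75, 4.75.
v(3.5) = -31.875, v(3.75) = -41.234375, v(4.75) = -93.671875.
Sum = Σ Δs_i · v(s_i).
Sum = -213.12890625.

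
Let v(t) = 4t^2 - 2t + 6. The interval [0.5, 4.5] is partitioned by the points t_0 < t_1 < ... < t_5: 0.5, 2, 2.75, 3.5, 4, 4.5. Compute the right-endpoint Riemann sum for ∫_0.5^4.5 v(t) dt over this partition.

156.0625

Subinterval widths: 1.5, 0.75, 0.75, 0.5, 0.5.
Right endpoints: 2, 2.75, 3.5, 4, 4.5.
v(2) = 18, v(2.75) = 30.75, v(3.5) = 48, v(4) = 62, v(4.5) = 78.
Sum = Σ Δt_i · v(t_i).
Sum = 156.0625.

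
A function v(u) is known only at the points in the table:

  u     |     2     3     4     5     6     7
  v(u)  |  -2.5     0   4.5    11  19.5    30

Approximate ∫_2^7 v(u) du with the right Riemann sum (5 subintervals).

Δu = 1.
Sum = 1·[0 + 4.5 + 11 + 19.5 + 30] = 65.

65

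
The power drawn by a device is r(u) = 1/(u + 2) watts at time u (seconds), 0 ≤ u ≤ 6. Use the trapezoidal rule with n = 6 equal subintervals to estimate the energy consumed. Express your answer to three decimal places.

Δu = (6 − 0)/6 = 1.
r(0) = 0.5, r(1) = 1/3, r(2) = 0.25, r(3) = 0.2, r(4) = 1/6, r(5) = 1/7, r(6) = 0.125.
T_6 = (Δu/2)·[r(u_0) + 2r(u_1) + ... + 2r(u_{5}) + r(u_6)].
Sum ≈ 1.405.

1.405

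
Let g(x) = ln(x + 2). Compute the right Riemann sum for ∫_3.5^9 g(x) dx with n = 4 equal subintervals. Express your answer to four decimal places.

Δx = (9 − 3.5)/4 = 1.375.
Right endpoints: 4.875, 6.25, 7.625, 9.
g(4.875) ≈ 1.9279, g(6.25) ≈ 2.1102, g(7.625) ≈ 2.2644, g(9) ≈ 2.3979.
Sum = Δx · [g(4.875) + g(6.25) + g(7.625) + g(9)].
Sum ≈ 11.9630.

11.9630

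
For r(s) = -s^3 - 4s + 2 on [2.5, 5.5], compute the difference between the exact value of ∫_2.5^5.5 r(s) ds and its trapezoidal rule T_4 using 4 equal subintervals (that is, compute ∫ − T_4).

3.375

Exact integral: ∫_2.5^5.5 r(s) ds = -261.
T_4 = -264.375.
Error = -261 − (-264.375) = 3.375.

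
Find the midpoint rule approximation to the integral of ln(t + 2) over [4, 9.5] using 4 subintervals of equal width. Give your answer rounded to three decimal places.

Δt = (9.5 − 4)/4 = 1.375.
Midpoints: 4.6875, 6.0625, 7.4375, 8.8125.
f(4.6875) ≈ 1.900, f(6.0625) ≈ 2.087, f(7.4375) ≈ 2.245, f(8.8125) ≈ 2.381.
Sum = Δt · [f(4.6875) + f(6.0625) + f(7.4375) + f(8.8125)].
Sum ≈ 11.843.

11.843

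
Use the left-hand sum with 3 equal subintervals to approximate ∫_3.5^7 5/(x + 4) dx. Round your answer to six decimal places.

Δx = (7 − 3.5)/3 = 7/6.
Left endpoints: 3.5, 14/3, 35/6.
f(3.5) = 2/3, f(14/3) = 15/26, f(35/6) = 30/59.
Sum = Δx · [f(3.5) + f(14/3) + f(35/6)].
Sum ≈ 2.044075.

2.044075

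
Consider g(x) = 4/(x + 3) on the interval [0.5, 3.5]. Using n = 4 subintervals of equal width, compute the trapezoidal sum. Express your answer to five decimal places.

Δx = (3.5 − 0.5)/4 = 0.75.
g(0.5) = 8/7, g(1.25) = 16/17, g(2) = 0.8, g(2.75) = 16/23, g(3.5) = 8/13.
T_4 = (Δx/2)·[g(x_0) + 2g(x_1) + 2g(x_2) + 2g(x_3) + g(x_4)].
Sum ≈ 2.48696.

2.48696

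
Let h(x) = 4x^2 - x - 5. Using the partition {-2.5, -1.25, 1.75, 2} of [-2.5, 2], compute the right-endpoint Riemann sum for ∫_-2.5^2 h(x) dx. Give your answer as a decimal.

Subinterval widths: 1.25, 3, 0.25.
Right endpoints: -1.25, 1.75, 2.
h(-1.25) = 2.5, h(1.75) = 5.5, h(2) = 9.
Sum = Σ Δx_i · h(x_i).
Sum = 21.875.

21.875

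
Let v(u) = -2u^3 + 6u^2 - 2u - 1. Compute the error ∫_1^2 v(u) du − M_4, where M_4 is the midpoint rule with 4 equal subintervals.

-0.015625

Exact integral: ∫_1^2 v(u) du = 2.5.
M_4 = 2.515625.
Error = 2.5 − 2.515625 = -0.015625.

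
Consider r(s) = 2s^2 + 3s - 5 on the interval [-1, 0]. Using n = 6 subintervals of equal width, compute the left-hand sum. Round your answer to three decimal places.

Δs = (0 − (-1))/6 = 1/6.
Left endpoints: -1, -5/6, -2/3, -0.5, -1/3, -1/6.
r(-1) = -6, r(-5/6) = -55/9, r(-2/3) = -55/9, r(-0.5) = -6, r(-1/3) = -52/9, r(-1/6) = -49/9.
Sum = Δs · [r(-1) + r(-5/6) + r(-2/3) + ...].
Sum ≈ -5.907.

-5.907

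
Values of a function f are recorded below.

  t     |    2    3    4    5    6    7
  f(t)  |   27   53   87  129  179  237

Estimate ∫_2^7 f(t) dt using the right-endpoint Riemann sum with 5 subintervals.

Δt = 1.
Sum = 1·[53 + 87 + 129 + 179 + 237] = 685.

685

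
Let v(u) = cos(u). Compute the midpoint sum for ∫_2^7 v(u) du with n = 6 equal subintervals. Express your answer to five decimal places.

Δu = (7 − 2)/6 = 5/6.
Midpoints: 29/12, 3.25, 49/12, 59/12, 5.75, 79/12.
v(29/12) ≈ -0.74855, v(3.25) ≈ -0.99413, v(49/12) ≈ -0.58838, v(59/12) ≈ 0.20286, v(5.75) ≈ 0.86119, v(79/12) ≈ 0.95529.
Sum = Δu · [v(29/12) + v(3.25) + v(49/12) + ...].
Sum ≈ -0.25976.

-0.25976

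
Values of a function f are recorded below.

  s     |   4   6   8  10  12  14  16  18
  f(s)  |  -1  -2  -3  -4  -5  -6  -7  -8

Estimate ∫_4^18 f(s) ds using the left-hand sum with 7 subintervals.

-56

Δs = 2.
Sum = 2·[(-1) + (-2) + (-3) + (-4) + (-5) + (-6) + (-7)] = -56.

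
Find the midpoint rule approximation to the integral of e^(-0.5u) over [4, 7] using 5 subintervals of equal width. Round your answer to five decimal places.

0.20949

Δu = (7 − 4)/5 = 0.6.
Midpoints: 4.3, 4.9, 5.5, 6.1, 6.7.
f(4.3) ≈ 0.11648, f(4.9) ≈ 0.08629, f(5.5) ≈ 0.06393, f(6.1) ≈ 0.04736, f(6.7) ≈ 0.03508.
Sum = Δu · [f(4.3) + f(4.9) + f(5.5) + f(6.1) + f(6.7)].
Sum ≈ 0.20949.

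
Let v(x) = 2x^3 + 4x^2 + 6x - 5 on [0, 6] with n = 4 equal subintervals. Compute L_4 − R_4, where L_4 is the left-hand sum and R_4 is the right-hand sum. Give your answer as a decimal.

L_4 = 604.5.
R_4 = 1522.5.
L_4 − R_4 = -918.

-918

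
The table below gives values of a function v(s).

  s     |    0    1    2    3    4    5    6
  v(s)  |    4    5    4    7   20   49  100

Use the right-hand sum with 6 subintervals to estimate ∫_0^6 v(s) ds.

185

Δs = 1.
Sum = 1·[5 + 4 + 7 + 20 + 49 + 100] = 185.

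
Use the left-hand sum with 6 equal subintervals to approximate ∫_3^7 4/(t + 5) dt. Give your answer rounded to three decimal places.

Δt = (7 − 3)/6 = 2/3.
Left endpoints: 3, 11/3, 13/3, 5, 17/3, 19/3.
f(3) = 0.5, f(11/3) = 6/13, f(13/3) = 3/7, f(5) = 0.4, f(17/3) = 0.375, f(19/3) = 6/17.
Sum = Δt · [f(3) + f(11/3) + f(13/3) + ...].
Sum ≈ 1.679.

1.679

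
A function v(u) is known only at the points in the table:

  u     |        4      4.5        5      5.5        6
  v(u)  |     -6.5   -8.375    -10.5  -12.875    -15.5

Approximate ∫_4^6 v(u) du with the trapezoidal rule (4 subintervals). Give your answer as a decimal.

Δu = 0.5.
T_4 = (0.5/2)·[(-6.5) + 2·(-8.375) + 2·(-10.5) + 2·(-12.875) + (-15.5)] = -21.375.

-21.375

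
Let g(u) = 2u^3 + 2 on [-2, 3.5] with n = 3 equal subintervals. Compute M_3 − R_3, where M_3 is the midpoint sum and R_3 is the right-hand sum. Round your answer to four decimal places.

-114.0677

M_3 ≈ 71.098958.
R_3 ≈ 185.166667.
M_3 − R_3 ≈ -114.0677.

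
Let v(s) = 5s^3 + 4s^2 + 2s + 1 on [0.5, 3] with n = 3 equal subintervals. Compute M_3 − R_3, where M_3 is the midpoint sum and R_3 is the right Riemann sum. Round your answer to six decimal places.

-85.785590

M_3 ≈ 143.87876157.
R_3 ≈ 229.66435185.
M_3 − R_3 ≈ -85.785590.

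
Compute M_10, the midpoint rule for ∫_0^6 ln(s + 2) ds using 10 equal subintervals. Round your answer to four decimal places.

9.2548

Δs = (6 − 0)/10 = 0.6.
Midpoints: 0.3, 0.9, 1.5, 2.1, 2.7, 3.3, 3.9, 4.5, 5.1, 5.7.
f(0.3) ≈ 0.8329, f(0.9) ≈ 1.0647, f(1.5) ≈ 1.2528, f(2.1) ≈ 1.4110, f(2.7) ≈ 1.5476, f(3.3) ≈ 1.6677, f(3.9) ≈ 1.7750, f(4.5) ≈ 1.8718, f(5.1) ≈ 1.9601, f(5.7) ≈ 2.0412.
Sum = Δs · [f(0.3) + f(0.9) + f(1.5) + ...].
Sum ≈ 9.2548.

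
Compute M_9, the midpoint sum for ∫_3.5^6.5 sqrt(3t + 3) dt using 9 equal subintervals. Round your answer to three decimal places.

12.695

Δt = (6.5 − 3.5)/9 = 1/3.
Midpoints: 11/3, 4, 13/3, 14/3, 5, 16/3, 17/3, 6, 19/3.
f(11/3) ≈ 3.742, f(4) ≈ 3.873, f(13/3) ≈ 4.000, f(14/3) ≈ 4.123, f(5) ≈ 4.243, f(16/3) ≈ 4.359, f(17/3) ≈ 4.472, f(6) ≈ 4.583, f(19/3) ≈ 4.690.
Sum = Δt · [f(11/3) + f(4) + f(13/3) + ...].
Sum ≈ 12.695.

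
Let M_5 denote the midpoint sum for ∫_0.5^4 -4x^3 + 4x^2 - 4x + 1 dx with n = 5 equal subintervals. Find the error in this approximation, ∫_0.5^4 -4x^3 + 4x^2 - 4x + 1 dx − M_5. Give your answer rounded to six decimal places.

-3.287083

Exact integral: ∫_0.5^4 f(x) dx ≈ -198.77083333.
M_5 = -195.48375.
Error ≈ -198.77083333 − (-195.48375) ≈ -3.287083.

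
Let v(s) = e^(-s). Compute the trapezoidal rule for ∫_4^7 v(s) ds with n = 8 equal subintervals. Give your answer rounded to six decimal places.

0.017607

Δs = (7 − 4)/8 = 0.375.
v(4) ≈ 0.018316, v(4.375) ≈ 0.012588, v(4.75) ≈ 0.008652, v(5.125) ≈ 0.005946, v(5.5) ≈ 0.004087, v(5.875) ≈ 0.002809, v(6.25) ≈ 0.001930, v(6.625) ≈ 0.001327, v(7) ≈ 0.000912.
T_8 = (Δs/2)·[v(s_0) + 2v(s_1) + ... + 2v(s_{7}) + v(s_8)].
Sum ≈ 0.017607.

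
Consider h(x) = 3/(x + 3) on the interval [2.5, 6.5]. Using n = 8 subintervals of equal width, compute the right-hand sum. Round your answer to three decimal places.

1.584

Δx = (6.5 − 2.5)/8 = 0.5.
Right endpoints: 3, 3.5, 4, 4.5, 5, 5.5, 6, 6.5.
h(3) = 0.5, h(3.5) = 6/13, h(4) = 3/7, h(4.5) = 0.4, h(5) = 0.375, h(5.5) = 6/17, h(6) = 1/3, h(6.5) = 6/19.
Sum = Δx · [h(3) + h(3.5) + h(4) + ...].
Sum ≈ 1.584.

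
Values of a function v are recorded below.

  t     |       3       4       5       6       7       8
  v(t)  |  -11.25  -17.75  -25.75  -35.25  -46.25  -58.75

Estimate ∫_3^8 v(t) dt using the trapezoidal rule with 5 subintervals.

Δt = 1.
T_5 = (1/2)·[(-11.25) + 2·(-17.75) + 2·(-25.75) + 2·(-35.25) + 2·(-46.25) + (-58.75)] = -160.

-160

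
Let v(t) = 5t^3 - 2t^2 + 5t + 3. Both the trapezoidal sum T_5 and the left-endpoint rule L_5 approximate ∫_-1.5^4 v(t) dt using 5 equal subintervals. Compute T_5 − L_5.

T_5 = 338.20875.
L_5 = 152.9275.
T_5 − L_5 = 185.28125.

185.28125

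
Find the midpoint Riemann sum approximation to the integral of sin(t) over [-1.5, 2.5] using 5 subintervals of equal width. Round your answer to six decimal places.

Δt = (2.5 − (-1.5))/5 = 0.8.
Midpoints: -1.1, -0.3, 0.5, 1.3, 2.1.
f(-1.1) ≈ -0.891207, f(-0.3) ≈ -0.295520, f(0.5) ≈ 0.479426, f(1.3) ≈ 0.963558, f(2.1) ≈ 0.863209.
Sum = Δt · [f(-1.1) + f(-0.3) + f(0.5) + f(1.3) + f(2.1)].
Sum ≈ 0.895572.

0.895572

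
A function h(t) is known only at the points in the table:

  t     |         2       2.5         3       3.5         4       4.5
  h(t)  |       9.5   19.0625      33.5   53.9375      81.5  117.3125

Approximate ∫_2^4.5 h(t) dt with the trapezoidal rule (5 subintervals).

125.703125

Δt = 0.5.
T_5 = (0.5/2)·[9.5 + 2·19.0625 + 2·33.5 + 2·53.9375 + 2·81.5 + 117.3125] = 125.703125.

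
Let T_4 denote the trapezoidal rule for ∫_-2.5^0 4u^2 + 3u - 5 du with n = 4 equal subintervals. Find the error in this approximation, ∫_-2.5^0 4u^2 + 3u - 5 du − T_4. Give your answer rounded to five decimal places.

Exact integral: ∫_-2.5^0 f(u) du ≈ -1.0416667.
T_4 = -0.390625.
Error ≈ -1.0416667 − (-0.390625) ≈ -0.65104.

-0.65104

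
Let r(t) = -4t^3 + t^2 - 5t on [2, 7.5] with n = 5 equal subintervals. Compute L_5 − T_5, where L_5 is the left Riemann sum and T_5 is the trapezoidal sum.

896.9125

L_5 = -2305.93.
T_5 = -3202.8425.
L_5 − T_5 = 896.9125.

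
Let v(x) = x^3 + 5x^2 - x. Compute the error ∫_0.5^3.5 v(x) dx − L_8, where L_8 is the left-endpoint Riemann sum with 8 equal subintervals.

17.9296875

Exact integral: ∫_0.5^3.5 v(x) dx = 102.75.
L_8 = 84.8203125.
Error = 102.75 − 84.8203125 = 17.9296875.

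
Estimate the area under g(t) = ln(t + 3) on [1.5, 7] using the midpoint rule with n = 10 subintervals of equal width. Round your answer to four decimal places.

Δt = (7 − 1.5)/10 = 0.55.
Midpoints: 1.775, 2.325, 2.875, 3.425, 3.975, 4.525, 5.075, 5.625, 6.175, 6.725.
g(1.775) ≈ 1.5634, g(2.325) ≈ 1.6724, g(2.875) ≈ 1.7707, g(3.425) ≈ 1.8602, g(3.975) ≈ 1.9423, g(4.525) ≈ 2.0182, g(5.075) ≈ 2.0888, g(5.625) ≈ 2.1547, g(6.175) ≈ 2.2165, g(6.725) ≈ 2.2747.
Sum = Δt · [g(1.775) + g(2.325) + g(2.875) + ...].
Sum ≈ 10.7590.

10.7590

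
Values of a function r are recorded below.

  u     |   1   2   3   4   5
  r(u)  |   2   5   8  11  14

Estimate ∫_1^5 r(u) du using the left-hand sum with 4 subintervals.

26

Δu = 1.
Sum = 1·[2 + 5 + 8 + 11] = 26.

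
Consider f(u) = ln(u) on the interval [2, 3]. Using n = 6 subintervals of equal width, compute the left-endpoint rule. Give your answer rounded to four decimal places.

Δu = (3 − 2)/6 = 1/6.
Left endpoints: 2, 13/6, 7/3, 2.5, 8/3, 17/6.
f(2) ≈ 0.6931, f(13/6) ≈ 0.7732, f(7/3) ≈ 0.8473, f(2.5) ≈ 0.9163, f(8/3) ≈ 0.9808, f(17/6) ≈ 1.0415.
Sum = Δu · [f(2) + f(13/6) + f(7/3) + ...].
Sum ≈ 0.8754.

0.8754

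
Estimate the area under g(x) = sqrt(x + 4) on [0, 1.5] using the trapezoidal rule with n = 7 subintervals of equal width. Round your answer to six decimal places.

Δx = (1.5 − 0)/7 = 3/14.
g(0) ≈ 2.000000, g(3/14) ≈ 2.052873, g(3/7) ≈ 2.104417, g(9/14) ≈ 2.154729, g(6/7) ≈ 2.203893, g(15/14) ≈ 2.251983, g(9/7) ≈ 2.299068, g(1.5) ≈ 2.345208.
T_7 = (Δx/2)·[g(x_0) + 2g(x_1) + ... + 2g(x_{6}) + g(x_7)].
Sum ≈ 3.265621.

3.265621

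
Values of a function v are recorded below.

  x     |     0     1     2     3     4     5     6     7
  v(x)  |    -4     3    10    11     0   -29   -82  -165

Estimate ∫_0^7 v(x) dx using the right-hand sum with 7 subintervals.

Δx = 1.
Sum = 1·[3 + 10 + 11 + 0 + (-29) + (-82) + (-165)] = -252.

-252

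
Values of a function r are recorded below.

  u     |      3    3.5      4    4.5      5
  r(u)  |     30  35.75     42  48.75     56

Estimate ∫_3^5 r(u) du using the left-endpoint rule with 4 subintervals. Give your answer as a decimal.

Δu = 0.5.
Sum = 0.5·[30 + 35.75 + 42 + 48.75] = 78.25.

78.25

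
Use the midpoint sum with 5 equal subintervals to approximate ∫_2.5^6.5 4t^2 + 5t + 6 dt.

Δt = (6.5 − 2.5)/5 = 0.8.
Midpoints: 2.9, 3.7, 4.5, 5.3, 6.1.
f(2.9) = 54.14, f(3.7) = 79.26, f(4.5) = 109.5, f(5.3) = 144.86, f(6.1) = 185.34.
Sum = Δt · [f(2.9) + f(3.7) + f(4.5) + f(5.3) + f(6.1)].
Sum = 458.48.

458.48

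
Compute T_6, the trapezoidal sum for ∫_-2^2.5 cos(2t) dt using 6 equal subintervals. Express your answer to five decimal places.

Δt = (2.5 − (-2))/6 = 0.75.
f(-2) ≈ -0.65364, f(-1.25) ≈ -0.80114, f(-0.5) ≈ 0.54030, f(0.25) ≈ 0.87758, f(1) ≈ -0.41615, f(1.75) ≈ -0.93646, f(2.5) ≈ 0.28366.
T_6 = (Δt/2)·[f(t_0) + 2f(t_1) + ... + 2f(t_{5}) + f(t_6)].
Sum ≈ -0.69064.

-0.69064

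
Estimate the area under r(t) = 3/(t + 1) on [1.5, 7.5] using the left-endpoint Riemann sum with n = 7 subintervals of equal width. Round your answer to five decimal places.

4.06087

Δt = (7.5 − 1.5)/7 = 6/7.
Left endpoints: 1.5, 33/14, 45/14, 57/14, 69/14, 81/14, 93/14.
r(1.5) = 1.2, r(33/14) = 42/47, r(45/14) = 42/59, r(57/14) = 42/71, r(69/14) = 42/83, r(81/14) = 42/95, r(93/14) = 42/107.
Sum = Δt · [r(1.5) + r(33/14) + r(45/14) + ...].
Sum ≈ 4.06087.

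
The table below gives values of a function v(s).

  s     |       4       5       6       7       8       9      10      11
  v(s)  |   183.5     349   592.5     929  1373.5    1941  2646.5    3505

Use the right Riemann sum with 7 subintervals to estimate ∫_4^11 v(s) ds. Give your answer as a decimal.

11336.5

Δs = 1.
Sum = 1·[349 + 592.5 + 929 + 1373.5 + 1941 + 2646.5 + 3505] = 11336.5.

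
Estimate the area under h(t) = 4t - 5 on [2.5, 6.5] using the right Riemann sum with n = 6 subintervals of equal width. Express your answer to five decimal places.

Δt = (6.5 − 2.5)/6 = 2/3.
Right endpoints: 19/6, 23/6, 4.5, 31/6, 35/6, 6.5.
h(19/6) = 23/3, h(23/6) = 31/3, h(4.5) = 13, h(31/6) = 47/3, h(35/6) = 55/3, h(6.5) = 21.
Sum = Δt · [h(19/6) + h(23/6) + h(4.5) + ...].
Sum ≈ 57.33333.

57.33333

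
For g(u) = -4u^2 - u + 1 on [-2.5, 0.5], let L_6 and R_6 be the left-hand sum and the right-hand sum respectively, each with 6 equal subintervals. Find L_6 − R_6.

L_6 = -20.75.
R_6 = -10.25.
L_6 − R_6 = -10.5.

-10.5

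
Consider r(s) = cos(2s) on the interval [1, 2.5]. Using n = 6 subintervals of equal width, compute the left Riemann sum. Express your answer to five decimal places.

-1.00204

Δs = (2.5 − 1)/6 = 0.25.
Left endpoints: 1, 1.25, 1.5, 1.75, 2, 2.25.
r(1) ≈ -0.41615, r(1.25) ≈ -0.80114, r(1.5) ≈ -0.98999, r(1.75) ≈ -0.93646, r(2) ≈ -0.65364, r(2.25) ≈ -0.21080.
Sum = Δs · [r(1) + r(1.25) + r(1.5) + ...].
Sum ≈ -1.00204.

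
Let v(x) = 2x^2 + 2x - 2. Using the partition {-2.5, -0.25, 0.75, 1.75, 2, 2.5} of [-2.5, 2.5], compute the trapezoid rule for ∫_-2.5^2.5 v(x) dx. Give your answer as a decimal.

Subinterval widths: 2.25, 1, 1, 0.25, 0.5.
v(-2.5) = 5.5, v(-0.25) = -2.375, v(0.75) = 0.625, v(1.75) = 7.625, v(2) = 10, v(2.5) = 15.5.
On each subinterval the trapezoid contributes (Δx_i/2)·[v(x_{i-1}) + v(x_i)].
Sum = 15.34375.

15.34375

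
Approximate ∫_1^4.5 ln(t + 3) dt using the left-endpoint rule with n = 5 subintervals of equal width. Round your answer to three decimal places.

Δt = (4.5 − 1)/5 = 0.7.
Left endpoints: 1, 1.7, 2.4, 3.1, 3.8.
f(1) ≈ 1.386, f(1.7) ≈ 1.548, f(2.4) ≈ 1.686, f(3.1) ≈ 1.808, f(3.8) ≈ 1.917.
Sum = Δt · [f(1) + f(1.7) + f(2.4) + f(3.1) + f(3.8)].
Sum ≈ 5.842.

5.842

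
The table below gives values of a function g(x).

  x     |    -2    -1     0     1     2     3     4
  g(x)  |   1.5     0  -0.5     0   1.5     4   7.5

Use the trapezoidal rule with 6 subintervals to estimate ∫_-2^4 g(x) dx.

9.5

Δx = 1.
T_6 = (1/2)·[1.5 + 2·0 + 2·(-0.5) + 2·0 + 2·1.5 + 2·4 + 7.5] = 9.5.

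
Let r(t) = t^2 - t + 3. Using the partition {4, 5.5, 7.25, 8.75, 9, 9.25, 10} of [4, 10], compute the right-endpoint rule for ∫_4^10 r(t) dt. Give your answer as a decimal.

340.71875

Subinterval widths: 1.5, 1.75, 1.5, 0.25, 0.25, 0.75.
Right endpoints: 5.5, 7.25, 8.75, 9, 9.25, 10.
r(5.5) = 27.75, r(7.25) = 48.3125, r(8.75) = 70.8125, r(9) = 75, r(9.25) = 79.3125, r(10) = 93.
Sum = Σ Δt_i · r(t_i).
Sum = 340.71875.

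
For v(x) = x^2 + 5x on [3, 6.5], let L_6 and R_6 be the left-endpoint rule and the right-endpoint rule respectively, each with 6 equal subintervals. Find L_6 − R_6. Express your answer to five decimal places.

L_6 ≈ 151.0630787.
R_6 ≈ 180.6672454.
L_6 − R_6 ≈ -29.60417.

-29.60417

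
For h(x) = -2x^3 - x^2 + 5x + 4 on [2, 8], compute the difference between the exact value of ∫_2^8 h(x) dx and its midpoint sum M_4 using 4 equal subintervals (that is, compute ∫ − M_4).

Exact integral: ∫_2^8 h(x) dx = -2034.
M_4 = -1999.125.
Error = -2034 − (-1999.125) = -34.875.

-34.875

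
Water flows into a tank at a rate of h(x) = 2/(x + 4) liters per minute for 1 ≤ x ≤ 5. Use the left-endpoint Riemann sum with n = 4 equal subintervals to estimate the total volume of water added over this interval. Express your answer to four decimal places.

Δx = (5 − 1)/4 = 1.
Left endpoints: 1, 2, 3, 4.
h(1) = 0.4, h(2) = 1/3, h(3) = 2/7, h(4) = 0.25.
Sum = Δx · [h(1) + h(2) + h(3) + h(4)].
Sum ≈ 1.2690.

1.2690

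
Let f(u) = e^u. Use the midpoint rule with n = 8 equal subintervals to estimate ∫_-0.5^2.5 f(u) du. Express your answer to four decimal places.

Δu = (2.5 − (-0.5))/8 = 0.375.
Midpoints: -0.3125, 0.0625, 0.4375, 0.8125, 1.1875, 1.5625, 1.9375, 2.3125.
f(-0.3125) ≈ 0.7316, f(0.0625) ≈ 1.0645, f(0.4375) ≈ 1.5488, f(0.8125) ≈ 2.2535, f(1.1875) ≈ 3.2789, f(1.5625) ≈ 4.7707, f(1.9375) ≈ 6.9414, f(2.3125) ≈ 10.0996.
Sum = Δu · [f(-0.3125) + f(0.0625) + f(0.4375) + ...].
Sum ≈ 11.5084.

11.5084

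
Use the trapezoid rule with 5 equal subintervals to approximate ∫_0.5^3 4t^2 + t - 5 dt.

Δt = (3 − 0.5)/5 = 0.5.
f(0.5) = -3.5, f(1) = 0, f(1.5) = 5.5, f(2) = 13, f(2.5) = 22.5, f(3) = 34.
T_5 = (Δt/2)·[f(t_0) + 2f(t_1) + ... + 2f(t_{4}) + f(t_5)].
Sum = 28.125.

28.125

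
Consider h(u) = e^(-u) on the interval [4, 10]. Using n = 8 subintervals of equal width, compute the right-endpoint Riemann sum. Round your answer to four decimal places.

0.0123

Δu = (10 − 4)/8 = 0.75.
Right endpoints: 4.75, 5.5, 6.25, 7, 7.75, 8.5, 9.25, 10.
h(4.75) ≈ 0.0087, h(5.5) ≈ 0.0041, h(6.25) ≈ 0.0019, h(7) ≈ 0.0009, h(7.75) ≈ 0.0004, h(8.5) ≈ 0.0002, h(9.25) ≈ 0.0001, h(10) ≈ 0.0000.
Sum = Δu · [h(4.75) + h(5.5) + h(6.25) + ...].
Sum ≈ 0.0123.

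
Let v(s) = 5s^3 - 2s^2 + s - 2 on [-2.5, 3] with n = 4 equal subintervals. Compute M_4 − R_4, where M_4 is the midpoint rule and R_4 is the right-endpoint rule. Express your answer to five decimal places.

-151.07275

M_4 ≈ 12.8637695.
R_4 ≈ 163.9365234.
M_4 − R_4 ≈ -151.07275.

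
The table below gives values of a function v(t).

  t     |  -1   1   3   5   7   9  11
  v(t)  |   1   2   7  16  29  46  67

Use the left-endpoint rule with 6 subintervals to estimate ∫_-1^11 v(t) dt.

Δt = 2.
Sum = 2·[1 + 2 + 7 + 16 + 29 + 46] = 202.

202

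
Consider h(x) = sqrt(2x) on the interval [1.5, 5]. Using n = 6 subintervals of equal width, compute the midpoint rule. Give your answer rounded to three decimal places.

Δx = (5 − 1.5)/6 = 7/12.
Midpoints: 43/24, 2.375, 71/24, 85/24, 4.125, 113/24.
h(43/24) ≈ 1.893, h(2.375) ≈ 2.179, h(71/24) ≈ 2.432, h(85/24) ≈ 2.661, h(4.125) ≈ 2.872, h(113/24) ≈ 3.069.
Sum = Δx · [h(43/24) + h(2.375) + h(71/24) + ...].
Sum ≈ 8.813.

8.813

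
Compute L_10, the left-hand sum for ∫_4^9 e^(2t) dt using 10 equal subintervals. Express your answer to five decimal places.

Δt = (9 − 4)/10 = 0.5.
Left endpoints: 4, 4.5, 5, 5.5, 6, 6.5, 7, 7.5, 8, 8.5.
f(4) ≈ 2980.95799, f(4.5) ≈ 8103.08393, f(5) ≈ 22026.46579, f(5.5) ≈ 59874.14172, f(6) ≈ 162754.79142, f(6.5) ≈ 442413.39201, f(7) ≈ 1202604.28416, f(7.5) ≈ 3269017.37247, f(8) ≈ 8886110.52051, f(8.5) ≈ 24154952.75358.
Sum = Δt · [f(4) + f(4.5) + f(5) + ...].
Sum ≈ 19105418.88179.

19105418.88179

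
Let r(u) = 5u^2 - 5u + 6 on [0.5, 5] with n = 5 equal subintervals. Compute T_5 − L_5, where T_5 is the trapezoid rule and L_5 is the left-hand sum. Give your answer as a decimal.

T_5 = 176.2875.
L_5 = 130.725.
T_5 − L_5 = 45.5625.

45.5625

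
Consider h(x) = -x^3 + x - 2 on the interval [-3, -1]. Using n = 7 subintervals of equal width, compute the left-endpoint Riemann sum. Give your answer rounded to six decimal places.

Δx = (-1 − (-3))/7 = 2/7.
Left endpoints: -3, -19/7, -17/7, -15/7, -13/7, -11/7, -9/7.
h(-3) = 22, h(-19/7) = 5242/343, h(-17/7) = 3394/343, h(-15/7) = 1954/343, h(-13/7) = 874/343, h(-11/7) = 106/343, h(-9/7) = -398/343.
Sum = Δx · [h(-3) + h(-19/7) + h(-17/7) + ...].
Sum ≈ 15.591837.

15.591837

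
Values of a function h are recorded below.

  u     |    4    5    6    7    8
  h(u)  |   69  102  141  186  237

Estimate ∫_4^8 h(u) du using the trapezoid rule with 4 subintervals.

Δu = 1.
T_4 = (1/2)·[69 + 2·102 + 2·141 + 2·186 + 237] = 582.

582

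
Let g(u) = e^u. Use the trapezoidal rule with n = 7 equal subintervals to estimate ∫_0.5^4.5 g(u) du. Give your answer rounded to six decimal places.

Δu = (4.5 − 0.5)/7 = 4/7.
g(0.5) ≈ 1.648721, g(15/14) ≈ 2.919547, g(23/14) ≈ 5.169920, g(31/14) ≈ 9.154868, g(39/14) ≈ 16.211393, g(47/14) ≈ 28.707053, g(55/14) ≈ 50.834305, g(4.5) ≈ 90.017131.
T_7 = (Δu/2)·[g(u_0) + 2g(u_1) + ... + 2g(u_{6}) + g(u_7)].
Sum ≈ 90.760007.

90.760007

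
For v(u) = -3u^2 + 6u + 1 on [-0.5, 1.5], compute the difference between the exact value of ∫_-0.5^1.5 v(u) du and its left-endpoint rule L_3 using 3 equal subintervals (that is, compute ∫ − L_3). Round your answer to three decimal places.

Exact integral: ∫_-0.5^1.5 v(u) du = 4.5.
L_3 ≈ 2.05556.
Error ≈ 4.5 − 2.05556 ≈ 2.444.

2.444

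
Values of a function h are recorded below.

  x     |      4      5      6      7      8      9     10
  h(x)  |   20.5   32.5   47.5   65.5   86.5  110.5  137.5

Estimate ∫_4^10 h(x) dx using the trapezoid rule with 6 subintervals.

Δx = 1.
T_6 = (1/2)·[20.5 + 2·32.5 + 2·47.5 + 2·65.5 + 2·86.5 + 2·110.5 + 137.5] = 421.5.

421.5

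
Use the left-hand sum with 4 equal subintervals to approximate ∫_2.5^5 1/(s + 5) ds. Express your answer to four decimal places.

0.2984

Δs = (5 − 2.5)/4 = 0.625.
Left endpoints: 2.5, 3.125, 3.75, 4.375.
f(2.5) = 2/15, f(3.125) = 8/65, f(3.75) = 4/35, f(4.375) = 8/75.
Sum = Δs · [f(2.5) + f(3.125) + f(3.75) + f(4.375)].
Sum ≈ 0.2984.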